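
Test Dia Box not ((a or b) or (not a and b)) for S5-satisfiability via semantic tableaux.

Satisfiable

1. Dia Box not ((a or b) or (not a and b)), u
2. Box not ((a or b) or (not a and b)), v
3. not ((a or b) or (not a and b)), u
4. not (a or b), u
5. not (not a and b), u
6. not a, u
7. not b, u
8. not ((a or b) or (not a and b)), v
9. not (a or b), v
10. not (not a and b), v
11. not a, v
12. not b, v
Accessibility: uRu, uRv, vRu, vRv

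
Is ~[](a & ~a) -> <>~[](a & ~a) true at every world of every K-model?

Tableau for the negation ~(~[](a & ~a) -> <>~[](a & ~a)):
1. ~(~[](a & ~a) -> <>~[](a & ~a)), w0
2. ~[](a & ~a), w0
3. ~<>~[](a & ~a), w0
4. ~(a & ~a), w1
5. [](a & ~a), w1
6. a, w1
Accessibility: w0Rw1
The negation has an open branch (countermodel exists).

Not valid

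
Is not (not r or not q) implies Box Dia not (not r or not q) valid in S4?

No, not valid

Tableau for the negation not (not (not r or not q) implies Box Dia not (not r or not q)):
1. not (not (not r or not q) implies Box Dia not (not r or not q)), u
2. not (not r or not q), u
3. not Box Dia not (not r or not q), u
4. r, u
5. q, u
6. not Dia not (not r or not q), v
7. not r or not q, v
8. not q, v
Accessibility: uRu, uRv, vRv
The negation has an open branch (countermodel exists).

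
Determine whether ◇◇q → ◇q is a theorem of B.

Tableau for the negation ¬(◇◇q → ◇q):
1. ¬(◇◇q → ◇q), u
2. ◇◇q, u
3. ¬◇q, u
4. ¬q, u
5. ◇q, v
6. ¬q, v
7. q, w
Accessibility: uRu, uRv, vRu, vRv, vRw, wRv, wRw
The negation has an open branch (countermodel exists).

No, not valid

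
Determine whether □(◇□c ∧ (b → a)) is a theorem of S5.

Not valid

Tableau for the negation ¬□(◇□c ∧ (b → a)):
1. ¬□(◇□c ∧ (b → a)), 0
2. ¬(◇□c ∧ (b → a)), 1
3. ¬(b → a), 1
4. b, 1
5. ¬a, 1
Accessibility: 0R0, 0R1, 1R0, 1R1
The negation has an open branch (countermodel exists).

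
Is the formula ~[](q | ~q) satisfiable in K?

1. ~[](q | ~q), 0
2. ~(q | ~q), 1   [~[]-rule on 1: fresh world 1, 0R1]
3. ~q, 1   [~|-rule on 2]
4. q, 1   [~|-rule on 2]
Accessibility: 0R1
Branch closes: q and ~q both at 1.
(One branch shown.) All branches close.

No, unsatisfiable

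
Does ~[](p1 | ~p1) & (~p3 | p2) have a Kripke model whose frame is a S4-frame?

1. ~[](p1 | ~p1) & (~p3 | p2), 0
2. ~[](p1 | ~p1), 0
3. ~p3 | p2, 0
4. p2, 0
5. ~(p1 | ~p1), 1
6. ~p1, 1
7. p1, 1
Accessibility: 0R0, 0R1, 1R1
Branch closes: p1 and ~p1 both at 1.
All branches of the tableau close; one closing branch shown above.

Unsatisfiable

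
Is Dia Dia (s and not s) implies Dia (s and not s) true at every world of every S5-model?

Tableau for the negation not (Dia Dia (s and not s) implies Dia (s and not s)):
1. not (Dia Dia (s and not s) implies Dia (s and not s)), 0
2. Dia Dia (s and not s), 0
3. not Dia (s and not s), 0
4. not (s and not s), 0
5. s, 0
6. Dia (s and not s), 1
7. not (s and not s), 1
8. s, 1
9. s and not s, 2
10. s, 2
11. not s, 2
Accessibility: 0R0, 0R1, 0R2, 1R0, 1R1, 1R2, 2R0, 2R1, 2R2
Branch closes: s and not s both at 2.
All branches of the negation close; one closing branch shown above.

Yes, valid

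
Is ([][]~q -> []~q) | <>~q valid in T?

Yes, valid

Tableau for the negation ~(([][]~q -> []~q) | <>~q):
1. ~(([][]~q -> []~q) | <>~q), u
2. ~([][]~q -> []~q), u
3. ~<>~q, u
4. [][]~q, u
5. ~[]~q, u
6. q, u
7. []~q, u
8. ~q, u
Accessibility: uRu
Branch closes: q and ~q both at u.
Every branch of the negation's tableau closes; the branch above is one of them.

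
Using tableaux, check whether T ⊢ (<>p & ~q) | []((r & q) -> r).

Tableau for the negation ~((<>p & ~q) | []((r & q) -> r)):
1. ~((<>p & ~q) | []((r & q) -> r)), w0
2. ~(<>p & ~q), w0
3. ~[]((r & q) -> r), w0
4. ~<>p, w0
5. ~p, w0
6. ~((r & q) -> r), w1
7. r & q, w1
8. ~r, w1
9. r, w1
10. q, w1
Accessibility: w0Rw0, w0Rw1, w1Rw1
Branch closes: r and ~r both at w1.
Every branch of the negation's tableau closes; the branch above is one of them.

Valid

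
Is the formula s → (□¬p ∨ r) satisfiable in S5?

1. s → (□¬p ∨ r), w0
2. □¬p ∨ r, w0
3. r, w0
Accessibility: w0Rw0

Yes, satisfiable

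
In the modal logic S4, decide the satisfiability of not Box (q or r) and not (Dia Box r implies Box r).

Satisfiable

1. not Box (q or r) and not (Dia Box r implies Box r), w0
2. not Box (q or r), w0
3. not (Dia Box r implies Box r), w0
4. Dia Box r, w0
5. not Box r, w0
6. not (q or r), w1
7. not q, w1
8. not r, w1
9. Box r, w2
10. r, w2
11. not r, w3
Accessibility: w0Rw0, w0Rw1, w0Rw2, w0Rw3, w1Rw1, w2Rw2, w3Rw3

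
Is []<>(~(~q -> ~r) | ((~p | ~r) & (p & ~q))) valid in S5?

Invalid (countermodel exists)

Tableau for the negation ~[]<>(~(~q -> ~r) | ((~p | ~r) & (p & ~q))):
1. ~[]<>(~(~q -> ~r) | ((~p | ~r) & (p & ~q))), u
2. ~<>(~(~q -> ~r) | ((~p | ~r) & (p & ~q))), v
3. ~(~(~q -> ~r) | ((~p | ~r) & (p & ~q))), u
4. ~q -> ~r, u
5. ~((~p | ~r) & (p & ~q)), u
6. ~(~(~q -> ~r) | ((~p | ~r) & (p & ~q))), v
7. ~q -> ~r, v
8. ~((~p | ~r) & (p & ~q)), v
9. ~r, u
10. ~(p & ~q), u
11. ~r, v
12. ~(p & ~q), v
13. q, u
14. q, v
Accessibility: uRu, uRv, vRu, vRv
The negation has an open branch (countermodel exists).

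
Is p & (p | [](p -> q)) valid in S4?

Not valid

Tableau for the negation ~(p & (p | [](p -> q))):
1. ~(p & (p | [](p -> q))), w0
2. ~(p | [](p -> q)), w0
3. ~p, w0
4. ~[](p -> q), w0
5. ~(p -> q), w1
6. p, w1
7. ~q, w1
Accessibility: w0Rw0, w0Rw1, w1Rw1
The negation has an open branch (countermodel exists).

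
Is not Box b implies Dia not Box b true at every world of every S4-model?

Tableau for the negation not (not Box b implies Dia not Box b):
1. not (not Box b implies Dia not Box b), u
2. not Box b, u
3. not Dia not Box b, u
4. Box b, u
5. b, u
6. not b, v
7. Box b, v
8. b, v
Accessibility: uRu, uRv, vRv
Branch closes: b and not b both at v.
All branches of the negation close; one closing branch shown above.

Yes, valid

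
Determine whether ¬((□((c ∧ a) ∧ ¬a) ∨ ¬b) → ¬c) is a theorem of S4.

Not valid

Tableau for the negation (□((c ∧ a) ∧ ¬a) ∨ ¬b) → ¬c:
1. (□((c ∧ a) ∧ ¬a) ∨ ¬b) → ¬c, 0
2. ¬c, 0
Accessibility: 0R0
The negation has an open branch (countermodel exists).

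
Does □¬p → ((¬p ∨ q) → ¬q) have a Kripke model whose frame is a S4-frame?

1. □¬p → ((¬p ∨ q) → ¬q), w0
2. (¬p ∨ q) → ¬q, w0   [→-rule on 1 (branches; this branch)]
3. ¬q, w0   [→-rule on 2 (branches; this branch)]
Accessibility: w0Rw0

Satisfiable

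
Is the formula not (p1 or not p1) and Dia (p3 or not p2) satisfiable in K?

Unsatisfiable (every branch closes)

1. not (p1 or not p1) and Dia (p3 or not p2), u
2. not (p1 or not p1), u   [and-rule on 1]
3. Dia (p3 or not p2), u   [and-rule on 1]
4. not p1, u   [neg-or-rule on 2]
5. p1, u   [neg-or-rule on 2]
Branch closes: p1 and not p1 both at u.
Every branch closes; the branch above is one of them.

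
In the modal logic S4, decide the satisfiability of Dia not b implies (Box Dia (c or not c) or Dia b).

Yes, satisfiable

1. Dia not b implies (Box Dia (c or not c) or Dia b), u
2. Box Dia (c or not c) or Dia b, u   [implies-rule on 1 (branches; this branch)]
3. Dia b, u   [or-rule on 2 (branches; this branch)]
4. b, v   [Dia-rule on 3: fresh world v, uRv]
Accessibility: uRu, uRv, vRv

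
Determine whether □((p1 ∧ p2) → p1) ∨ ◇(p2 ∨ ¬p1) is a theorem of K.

Tableau for the negation ¬(□((p1 ∧ p2) → p1) ∨ ◇(p2 ∨ ¬p1)):
1. ¬(□((p1 ∧ p2) → p1) ∨ ◇(p2 ∨ ¬p1)), 0
2. ¬□((p1 ∧ p2) → p1), 0
3. ¬◇(p2 ∨ ¬p1), 0
4. ¬((p1 ∧ p2) → p1), 1
5. p1 ∧ p2, 1
6. ¬p1, 1
7. p1, 1
8. p2, 1
Accessibility: 0R1
Branch closes: p1 and ¬p1 both at 1.
All branches of the negation close; one closing branch shown above.

Valid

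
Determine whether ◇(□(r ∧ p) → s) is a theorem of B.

Invalid (countermodel exists)

Tableau for the negation ¬◇(□(r ∧ p) → s):
1. ¬◇(□(r ∧ p) → s), 0
2. ¬(□(r ∧ p) → s), 0   [¬◇-rule on 1 via 0R0]
3. □(r ∧ p), 0   [¬→-rule on 2]
4. ¬s, 0   [¬→-rule on 2]
5. r ∧ p, 0   [□-rule on 3 via 0R0]
6. r, 0   [∧-rule on 5]
7. p, 0   [∧-rule on 5]
Accessibility: 0R0
The negation has an open branch (countermodel exists).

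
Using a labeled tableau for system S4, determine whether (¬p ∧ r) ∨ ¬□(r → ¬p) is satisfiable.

1. (¬p ∧ r) ∨ ¬□(r → ¬p), u
2. ¬□(r → ¬p), u   [∨-rule on 1 (branches; this branch)]
3. ¬(r → ¬p), v   [¬□-rule on 2: fresh world v, uRv]
4. r, v   [¬→-rule on 3]
5. p, v   [¬→-rule on 3]
Accessibility: uRu, uRv, vRv

Yes, satisfiable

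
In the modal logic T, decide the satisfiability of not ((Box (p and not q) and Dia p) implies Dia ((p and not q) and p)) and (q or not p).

No, unsatisfiable

1. not ((Box (p and not q) and Dia p) implies Dia ((p and not q) and p)) and (q or not p), w0
2. not ((Box (p and not q) and Dia p) implies Dia ((p and not q) and p)), w0
3. q or not p, w0
4. Box (p and not q) and Dia p, w0
5. not Dia ((p and not q) and p), w0
6. Box (p and not q), w0
7. Dia p, w0
8. not ((p and not q) and p), w0
9. p and not q, w0
10. p, w0
11. not q, w0
12. not p, w0
Accessibility: w0Rw0
Branch closes: p and not p both at w0.
(One branch shown.) All branches close.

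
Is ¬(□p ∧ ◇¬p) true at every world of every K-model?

Yes, valid

Tableau for the negation □p ∧ ◇¬p:
1. □p ∧ ◇¬p, w0
2. □p, w0
3. ◇¬p, w0
4. ¬p, w1
5. p, w1
Accessibility: w0Rw1
Branch closes: p and ¬p both at w1.
All branches of the negation close; one closing branch shown above.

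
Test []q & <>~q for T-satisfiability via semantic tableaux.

1. []q & <>~q, u
2. []q, u
3. <>~q, u
4. q, u
5. ~q, v
6. q, v
Accessibility: uRu, uRv, vRv
Branch closes: q and ~q both at v.
Every branch closes; the branch above is one of them.

No, unsatisfiable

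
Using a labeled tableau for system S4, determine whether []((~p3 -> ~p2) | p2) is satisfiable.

Yes, satisfiable

1. []((~p3 -> ~p2) | p2), u
2. (~p3 -> ~p2) | p2, u   [[]-rule on 1 via uRu]
3. p2, u   [|-rule on 2 (branches; this branch)]
Accessibility: uRu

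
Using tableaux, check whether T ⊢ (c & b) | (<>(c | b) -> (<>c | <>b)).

Tableau for the negation ~((c & b) | (<>(c | b) -> (<>c | <>b))):
1. ~((c & b) | (<>(c | b) -> (<>c | <>b))), w0
2. ~(c & b), w0   [~|-rule on 1]
3. ~(<>(c | b) -> (<>c | <>b)), w0   [~|-rule on 1]
4. <>(c | b), w0   [~->-rule on 3]
5. ~(<>c | <>b), w0   [~->-rule on 3]
6. ~<>c, w0   [~|-rule on 5]
7. ~<>b, w0   [~|-rule on 5]
8. ~c, w0   [~<>-rule on 6 via w0Rw0]
9. ~b, w0   [~<>-rule on 7 via w0Rw0]
10. c | b, w1   [<>-rule on 4: fresh world w1, w0Rw1]
11. ~c, w1   [~<>-rule on 6 via w0Rw1]
12. ~b, w1   [~<>-rule on 7 via w0Rw1]
13. b, w1   [|-rule on 10 (branches; this branch)]
Accessibility: w0Rw0, w0Rw1, w1Rw1
Branch closes: b and ~b both at w1.
All branches of the negation close; one closing branch shown above.

Yes, valid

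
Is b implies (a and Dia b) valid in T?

Tableau for the negation not (b implies (a and Dia b)):
1. not (b implies (a and Dia b)), 0
2. b, 0
3. not (a and Dia b), 0
4. not a, 0
Accessibility: 0R0
The negation has an open branch (countermodel exists).

Invalid (countermodel exists)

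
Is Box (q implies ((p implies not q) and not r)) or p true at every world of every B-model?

Not valid

Tableau for the negation not (Box (q implies ((p implies not q) and not r)) or p):
1. not (Box (q implies ((p implies not q) and not r)) or p), 0
2. not Box (q implies ((p implies not q) and not r)), 0
3. not p, 0
4. not (q implies ((p implies not q) and not r)), 1
5. q, 1
6. not ((p implies not q) and not r), 1
7. r, 1
Accessibility: 0R0, 0R1, 1R0, 1R1
The negation has an open branch (countermodel exists).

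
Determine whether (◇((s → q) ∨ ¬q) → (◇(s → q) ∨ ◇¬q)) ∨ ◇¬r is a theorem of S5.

Tableau for the negation ¬((◇((s → q) ∨ ¬q) → (◇(s → q) ∨ ◇¬q)) ∨ ◇¬r):
1. ¬((◇((s → q) ∨ ¬q) → (◇(s → q) ∨ ◇¬q)) ∨ ◇¬r), w0
2. ¬(◇((s → q) ∨ ¬q) → (◇(s → q) ∨ ◇¬q)), w0
3. ¬◇¬r, w0
4. ◇((s → q) ∨ ¬q), w0
5. ¬(◇(s → q) ∨ ◇¬q), w0
6. ¬◇(s → q), w0
7. ¬◇¬q, w0
8. r, w0
9. ¬(s → q), w0
10. s, w0
11. ¬q, w0
12. q, w0
Accessibility: w0Rw0
Branch closes: q and ¬q both at w0.
Every branch of the negation's tableau closes; the branch above is one of them.

Yes, valid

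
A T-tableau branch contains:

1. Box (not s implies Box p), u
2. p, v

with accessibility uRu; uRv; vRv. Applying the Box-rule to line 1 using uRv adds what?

not s implies Box p, v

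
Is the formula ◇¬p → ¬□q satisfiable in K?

Satisfiable (open branch found)

1. ◇¬p → ¬□q, w0
2. ¬□q, w0   [→-rule on 1 (branches; this branch)]
3. ¬q, w1   [¬□-rule on 2: fresh world w1, w0Rw1]
Accessibility: w0Rw1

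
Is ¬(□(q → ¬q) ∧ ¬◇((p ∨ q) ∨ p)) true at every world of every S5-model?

Tableau for the negation □(q → ¬q) ∧ ¬◇((p ∨ q) ∨ p):
1. □(q → ¬q) ∧ ¬◇((p ∨ q) ∨ p), u
2. □(q → ¬q), u
3. ¬◇((p ∨ q) ∨ p), u
4. q → ¬q, u
5. ¬((p ∨ q) ∨ p), u
6. ¬(p ∨ q), u
7. ¬p, u
8. ¬q, u
Accessibility: uRu
The negation has an open branch (countermodel exists).

Not valid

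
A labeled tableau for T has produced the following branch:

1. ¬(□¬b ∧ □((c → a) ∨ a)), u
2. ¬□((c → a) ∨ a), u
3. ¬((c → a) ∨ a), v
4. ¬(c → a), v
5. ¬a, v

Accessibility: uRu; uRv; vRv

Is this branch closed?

No atom appears with both signs at the same world.

Not closed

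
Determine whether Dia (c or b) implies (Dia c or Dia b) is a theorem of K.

Tableau for the negation not (Dia (c or b) implies (Dia c or Dia b)):
1. not (Dia (c or b) implies (Dia c or Dia b)), w0
2. Dia (c or b), w0
3. not (Dia c or Dia b), w0
4. not Dia c, w0
5. not Dia b, w0
6. c or b, w1
7. not c, w1
8. not b, w1
9. b, w1
Accessibility: w0Rw1
Branch closes: b and not b both at w1.
All branches of the negation close; one closing branch shown above.

Valid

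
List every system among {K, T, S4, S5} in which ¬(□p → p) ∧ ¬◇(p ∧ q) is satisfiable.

K

K-tableau for the formula:
1. ¬(□p → p) ∧ ¬◇(p ∧ q), u
2. ¬(□p → p), u   [∧-rule on 1]
3. ¬◇(p ∧ q), u   [∧-rule on 1]
4. □p, u   [¬→-rule on 2]
5. ¬p, u   [¬→-rule on 2]
Complete open branch: satisfiable in K.
T-tableau for the formula:
1. ¬(□p → p) ∧ ¬◇(p ∧ q), u
2. ¬(□p → p), u   [∧-rule on 1]
3. ¬◇(p ∧ q), u   [∧-rule on 1]
4. □p, u   [¬→-rule on 2]
5. ¬p, u   [¬→-rule on 2]
6. ¬(p ∧ q), u   [¬◇-rule on 3 via uRu]
7. p, u   [□-rule on 4 via uRu]
Accessibility: uRu
Branch closes: p and ¬p both at u.
Every branch closes (one shown): unsatisfiable in T, hence also in S4, S5 (every S4/S5-frame is a T-frame).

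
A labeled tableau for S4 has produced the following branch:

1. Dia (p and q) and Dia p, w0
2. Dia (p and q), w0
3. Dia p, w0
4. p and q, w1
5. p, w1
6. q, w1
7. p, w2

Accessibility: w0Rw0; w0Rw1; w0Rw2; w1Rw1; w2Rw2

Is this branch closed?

No atom appears with both signs at the same world.

Open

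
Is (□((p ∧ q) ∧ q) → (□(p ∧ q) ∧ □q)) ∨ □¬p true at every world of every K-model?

Valid in K

Tableau for the negation ¬((□((p ∧ q) ∧ q) → (□(p ∧ q) ∧ □q)) ∨ □¬p):
1. ¬((□((p ∧ q) ∧ q) → (□(p ∧ q) ∧ □q)) ∨ □¬p), 0
2. ¬(□((p ∧ q) ∧ q) → (□(p ∧ q) ∧ □q)), 0   [¬∨-rule on 1]
3. ¬□¬p, 0   [¬∨-rule on 1]
4. □((p ∧ q) ∧ q), 0   [¬→-rule on 2]
5. ¬(□(p ∧ q) ∧ □q), 0   [¬→-rule on 2]
6. ¬□(p ∧ q), 0   [¬∧-rule on 5 (branches; this branch)]
7. p, 1   [¬□-rule on 3: fresh world 1, 0R1]
8. (p ∧ q) ∧ q, 1   [□-rule on 4 via 0R1]
9. p ∧ q, 1   [∧-rule on 8]
10. q, 1   [∧-rule on 8]
11. ¬(p ∧ q), 2   [¬□-rule on 6: fresh world 2, 0R2]
12. (p ∧ q) ∧ q, 2   [□-rule on 4 via 0R2]
13. p ∧ q, 2   [∧-rule on 12]
14. q, 2   [∧-rule on 12]
15. p, 2   [∧-rule on 13]
16. ¬q, 2   [¬∧-rule on 11 (branches; this branch)]
Accessibility: 0R1, 0R2
Branch closes: q and ¬q both at 2.
All branches of the negation close; one closing branch shown above.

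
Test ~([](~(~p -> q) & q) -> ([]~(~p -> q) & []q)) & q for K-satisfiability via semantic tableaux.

No, unsatisfiable

1. ~([](~(~p -> q) & q) -> ([]~(~p -> q) & []q)) & q, u
2. ~([](~(~p -> q) & q) -> ([]~(~p -> q) & []q)), u
3. q, u
4. [](~(~p -> q) & q), u
5. ~([]~(~p -> q) & []q), u
6. ~[]~(~p -> q), u
7. ~p -> q, v
8. ~(~p -> q) & q, v
9. ~(~p -> q), v
10. q, v
11. ~p, v
12. ~q, v
Accessibility: uRv
Branch closes: q and ~q both at v.
All branches of the tableau close; one closing branch shown above.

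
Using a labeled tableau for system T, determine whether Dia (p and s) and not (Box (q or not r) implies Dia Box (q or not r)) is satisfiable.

Unsatisfiable (every branch closes)

1. Dia (p and s) and not (Box (q or not r) implies Dia Box (q or not r)), w0
2. Dia (p and s), w0
3. not (Box (q or not r) implies Dia Box (q or not r)), w0
4. Box (q or not r), w0
5. not Dia Box (q or not r), w0
6. q or not r, w0
7. not Box (q or not r), w0
8. not r, w0
9. p and s, w1
10. p, w1
11. s, w1
12. q or not r, w1
13. not Box (q or not r), w1
14. not r, w1
15. not (q or not r), w2
16. not q, w2
17. r, w2
18. q or not r, w2
19. not Box (q or not r), w2
20. not r, w2
Accessibility: w0Rw0, w0Rw1, w0Rw2, w1Rw1, w2Rw2
Branch closes: r and not r both at w2.
All branches of the tableau close; one closing branch shown above.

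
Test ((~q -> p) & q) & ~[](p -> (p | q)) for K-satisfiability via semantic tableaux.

1. ((~q -> p) & q) & ~[](p -> (p | q)), w0
2. (~q -> p) & q, w0
3. ~[](p -> (p | q)), w0
4. ~q -> p, w0
5. q, w0
6. p, w0
7. ~(p -> (p | q)), w1
8. p, w1
9. ~(p | q), w1
10. ~p, w1
11. ~q, w1
Accessibility: w0Rw1
Branch closes: p and ~p both at w1.
(One branch shown.) All branches close.

Unsatisfiable (every branch closes)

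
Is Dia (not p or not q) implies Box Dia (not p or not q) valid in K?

Tableau for the negation not (Dia (not p or not q) implies Box Dia (not p or not q)):
1. not (Dia (not p or not q) implies Box Dia (not p or not q)), u
2. Dia (not p or not q), u
3. not Box Dia (not p or not q), u
4. not p or not q, v
5. not q, v
6. not Dia (not p or not q), w
Accessibility: uRv, uRw
The negation has an open branch (countermodel exists).

Not valid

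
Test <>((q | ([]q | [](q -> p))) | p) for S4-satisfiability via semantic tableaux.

Yes, satisfiable

1. <>((q | ([]q | [](q -> p))) | p), w0
2. (q | ([]q | [](q -> p))) | p, w1
3. p, w1
Accessibility: w0Rw0, w0Rw1, w1Rw1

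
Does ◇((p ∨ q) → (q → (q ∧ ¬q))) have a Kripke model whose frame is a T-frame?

Satisfiable (open branch found)

1. ◇((p ∨ q) → (q → (q ∧ ¬q))), w0
2. (p ∨ q) → (q → (q ∧ ¬q)), w1
3. q → (q ∧ ¬q), w1
4. ¬q, w1
Accessibility: w0Rw0, w0Rw1, w1Rw1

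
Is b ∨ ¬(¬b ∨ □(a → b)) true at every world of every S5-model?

Tableau for the negation ¬(b ∨ ¬(¬b ∨ □(a → b))):
1. ¬(b ∨ ¬(¬b ∨ □(a → b))), 0
2. ¬b, 0   [¬∨-rule on 1]
3. ¬b ∨ □(a → b), 0   [¬∨-rule on 1]
4. □(a → b), 0   [∨-rule on 3 (branches; this branch)]
5. a → b, 0   [□-rule on 4 via 0R0]
6. ¬a, 0   [→-rule on 5 (branches; this branch)]
Accessibility: 0R0
The negation has an open branch (countermodel exists).

Invalid (countermodel exists)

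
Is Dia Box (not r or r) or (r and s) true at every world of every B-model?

Valid

Tableau for the negation not (Dia Box (not r or r) or (r and s)):
1. not (Dia Box (not r or r) or (r and s)), u
2. not Dia Box (not r or r), u
3. not (r and s), u
4. not Box (not r or r), u
5. not s, u
6. not (not r or r), v
7. r, v
8. not r, v
Accessibility: uRu, uRv, vRu, vRv
Branch closes: r and not r both at v.
Every branch of the negation's tableau closes; the branch above is one of them.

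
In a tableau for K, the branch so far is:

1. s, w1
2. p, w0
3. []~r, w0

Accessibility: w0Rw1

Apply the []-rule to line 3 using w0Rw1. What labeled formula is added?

~r, w1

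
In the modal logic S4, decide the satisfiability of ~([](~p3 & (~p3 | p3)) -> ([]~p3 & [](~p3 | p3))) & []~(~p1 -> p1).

1. ~([](~p3 & (~p3 | p3)) -> ([]~p3 & [](~p3 | p3))) & []~(~p1 -> p1), u
2. ~([](~p3 & (~p3 | p3)) -> ([]~p3 & [](~p3 | p3))), u
3. []~(~p1 -> p1), u
4. [](~p3 & (~p3 | p3)), u
5. ~([]~p3 & [](~p3 | p3)), u
6. ~(~p1 -> p1), u
7. ~p1, u
8. ~p3 & (~p3 | p3), u
9. ~p3, u
10. ~p3 | p3, u
11. ~[]~p3, u
12. p3, v
13. ~(~p1 -> p1), v
14. ~p1, v
15. ~p3 & (~p3 | p3), v
16. ~p3, v
17. ~p3 | p3, v
Accessibility: uRu, uRv, vRv
Branch closes: p3 and ~p3 both at v.
Every branch closes; the branch above is one of them.

Unsatisfiable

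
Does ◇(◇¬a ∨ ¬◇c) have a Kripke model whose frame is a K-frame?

1. ◇(◇¬a ∨ ¬◇c), u
2. ◇¬a ∨ ¬◇c, v
3. ¬◇c, v
Accessibility: uRv

Satisfiable (open branch found)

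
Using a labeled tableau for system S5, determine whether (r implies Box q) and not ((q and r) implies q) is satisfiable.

Unsatisfiable

1. (r implies Box q) and not ((q and r) implies q), 0
2. r implies Box q, 0
3. not ((q and r) implies q), 0
4. q and r, 0
5. not q, 0
6. q, 0
7. r, 0
Accessibility: 0R0
Branch closes: q and not q both at 0.
Every branch closes; the branch above is one of them.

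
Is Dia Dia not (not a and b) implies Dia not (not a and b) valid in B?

Invalid (countermodel exists)

Tableau for the negation not (Dia Dia not (not a and b) implies Dia not (not a and b)):
1. not (Dia Dia not (not a and b) implies Dia not (not a and b)), w0
2. Dia Dia not (not a and b), w0   [neg-implies-rule on 1]
3. not Dia not (not a and b), w0   [neg-implies-rule on 1]
4. not a and b, w0   [neg-Dia-rule on 3 via w0Rw0]
5. not a, w0   [and-rule on 4]
6. b, w0   [and-rule on 4]
7. Dia not (not a and b), w1   [Dia-rule on 2: fresh world w1, w0Rw1]
8. not a and b, w1   [neg-Dia-rule on 3 via w0Rw1]
9. not a, w1   [and-rule on 8]
10. b, w1   [and-rule on 8]
11. not (not a and b), w2   [Dia-rule on 7: fresh world w2, w1Rw2]
12. not b, w2   [neg-and-rule on 11 (branches; this branch)]
Accessibility: w0Rw0, w0Rw1, w1Rw0, w1Rw1, w1Rw2, w2Rw1, w2Rw2
The negation has an open branch (countermodel exists).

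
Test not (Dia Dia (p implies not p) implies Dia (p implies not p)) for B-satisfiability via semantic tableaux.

Satisfiable (open branch found)

1. not (Dia Dia (p implies not p) implies Dia (p implies not p)), 0
2. Dia Dia (p implies not p), 0
3. not Dia (p implies not p), 0
4. not (p implies not p), 0
5. p, 0
6. Dia (p implies not p), 1
7. not (p implies not p), 1
8. p, 1
9. p implies not p, 2
10. not p, 2
Accessibility: 0R0, 0R1, 1R0, 1R1, 1R2, 2R1, 2R2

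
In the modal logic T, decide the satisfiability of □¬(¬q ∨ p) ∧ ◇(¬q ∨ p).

1. □¬(¬q ∨ p) ∧ ◇(¬q ∨ p), 0
2. □¬(¬q ∨ p), 0
3. ◇(¬q ∨ p), 0
4. ¬(¬q ∨ p), 0
5. q, 0
6. ¬p, 0
7. ¬q ∨ p, 1
8. ¬(¬q ∨ p), 1
9. q, 1
10. ¬p, 1
11. p, 1
Accessibility: 0R0, 0R1, 1R1
Branch closes: p and ¬p both at 1.
All branches of the tableau close; one closing branch shown above.

Unsatisfiable (every branch closes)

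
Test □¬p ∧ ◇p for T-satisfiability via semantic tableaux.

1. □¬p ∧ ◇p, w0
2. □¬p, w0
3. ◇p, w0
4. ¬p, w0
5. p, w1
6. ¬p, w1
Accessibility: w0Rw0, w0Rw1, w1Rw1
Branch closes: p and ¬p both at w1.
All branches of the tableau close; one closing branch shown above.

Unsatisfiable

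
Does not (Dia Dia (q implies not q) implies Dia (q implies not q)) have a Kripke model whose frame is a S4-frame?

Unsatisfiable

1. not (Dia Dia (q implies not q) implies Dia (q implies not q)), 0
2. Dia Dia (q implies not q), 0
3. not Dia (q implies not q), 0
4. not (q implies not q), 0
5. q, 0
6. Dia (q implies not q), 1
7. not (q implies not q), 1
8. q, 1
9. q implies not q, 2
10. not (q implies not q), 2
11. q, 2
12. not q, 2
Accessibility: 0R0, 0R1, 0R2, 1R1, 1R2, 2R2
Branch closes: q and not q both at 2.
Every branch closes; the branch above is one of them.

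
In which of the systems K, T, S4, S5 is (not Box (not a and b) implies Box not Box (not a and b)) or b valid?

S5

S5-tableau for the negation not ((not Box (not a and b) implies Box not Box (not a and b)) or b):
1. not ((not Box (not a and b) implies Box not Box (not a and b)) or b), u
2. not (not Box (not a and b) implies Box not Box (not a and b)), u
3. not b, u
4. not Box (not a and b), u
5. not Box not Box (not a and b), u
6. not (not a and b), v
7. not b, v
8. Box (not a and b), w
9. not a and b, u
10. not a, u
11. b, u
Accessibility: uRu, uRv, uRw, vRu, vRv, vRw, wRu, wRv, wRw
Branch closes: b and not b both at u.
Every branch closes (one shown): valid in S5.
S4-tableau for the negation not ((not Box (not a and b) implies Box not Box (not a and b)) or b):
1. not ((not Box (not a and b) implies Box not Box (not a and b)) or b), u
2. not (not Box (not a and b) implies Box not Box (not a and b)), u
3. not b, u
4. not Box (not a and b), u
5. not Box not Box (not a and b), u
6. not (not a and b), v
7. not b, v
8. Box (not a and b), w
9. not a and b, w
10. not a, w
11. b, w
Accessibility: uRu, uRv, uRw, vRv, wRw
Complete open branch: countermodel on an S4-frame, so not valid in S4, nor in K, T (the same frame is also a K-frame and a T-frame).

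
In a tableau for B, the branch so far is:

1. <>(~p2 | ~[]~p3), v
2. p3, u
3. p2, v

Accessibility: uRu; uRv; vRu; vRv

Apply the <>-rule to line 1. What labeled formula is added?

a fresh world w with vRw, and ~p2 | ~[]~p3 at w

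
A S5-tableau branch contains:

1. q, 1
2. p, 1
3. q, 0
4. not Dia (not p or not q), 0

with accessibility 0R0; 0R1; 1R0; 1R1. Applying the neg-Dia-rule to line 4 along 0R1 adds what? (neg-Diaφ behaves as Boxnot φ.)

neg-Diaφ behaves as Boxnot φ: propagate the negated body to each accessible world.

not (not p or not q), 1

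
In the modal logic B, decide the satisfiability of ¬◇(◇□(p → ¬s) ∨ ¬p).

Satisfiable (open branch found)

1. ¬◇(◇□(p → ¬s) ∨ ¬p), w0
2. ¬(◇□(p → ¬s) ∨ ¬p), w0
3. ¬◇□(p → ¬s), w0
4. p, w0
5. ¬□(p → ¬s), w0
6. ¬(p → ¬s), w1
7. p, w1
8. s, w1
9. ¬(◇□(p → ¬s) ∨ ¬p), w1
10. ¬◇□(p → ¬s), w1
11. ¬□(p → ¬s), w1
12. ¬(p → ¬s), w2
13. p, w2
14. s, w2
15. ¬□(p → ¬s), w2
16. ¬(p → ¬s), w3
17. p, w3
18. s, w3
Accessibility: w0Rw0, w0Rw1, w1Rw0, w1Rw1, w1Rw2, w2Rw1, w2Rw2, w2Rw3, w3Rw2, w3Rw3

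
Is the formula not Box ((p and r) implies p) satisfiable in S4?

No, unsatisfiable

1. not Box ((p and r) implies p), w0
2. not ((p and r) implies p), w1
3. p and r, w1
4. not p, w1
5. p, w1
6. r, w1
Accessibility: w0Rw0, w0Rw1, w1Rw1
Branch closes: p and not p both at w1.
Every branch closes; the branch above is one of them.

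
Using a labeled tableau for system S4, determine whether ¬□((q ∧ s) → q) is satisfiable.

Unsatisfiable

1. ¬□((q ∧ s) → q), w0
2. ¬((q ∧ s) → q), w1
3. q ∧ s, w1
4. ¬q, w1
5. q, w1
6. s, w1
Accessibility: w0Rw0, w0Rw1, w1Rw1
Branch closes: q and ¬q both at w1.
(One branch shown.) All branches close.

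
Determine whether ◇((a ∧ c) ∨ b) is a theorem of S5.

Tableau for the negation ¬◇((a ∧ c) ∨ b):
1. ¬◇((a ∧ c) ∨ b), u
2. ¬((a ∧ c) ∨ b), u
3. ¬(a ∧ c), u
4. ¬b, u
5. ¬c, u
Accessibility: uRu
The negation has an open branch (countermodel exists).

No, not valid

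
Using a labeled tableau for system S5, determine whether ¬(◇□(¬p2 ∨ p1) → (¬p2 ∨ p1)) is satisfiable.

Unsatisfiable

1. ¬(◇□(¬p2 ∨ p1) → (¬p2 ∨ p1)), w0
2. ◇□(¬p2 ∨ p1), w0
3. ¬(¬p2 ∨ p1), w0
4. p2, w0
5. ¬p1, w0
6. □(¬p2 ∨ p1), w1
7. ¬p2 ∨ p1, w0
8. ¬p2 ∨ p1, w1
9. p1, w0
Accessibility: w0Rw0, w0Rw1, w1Rw0, w1Rw1
Branch closes: p1 and ¬p1 both at w0.
All branches of the tableau close; one closing branch shown above.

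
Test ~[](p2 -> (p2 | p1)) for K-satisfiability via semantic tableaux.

Unsatisfiable

1. ~[](p2 -> (p2 | p1)), 0
2. ~(p2 -> (p2 | p1)), 1
3. p2, 1
4. ~(p2 | p1), 1
5. ~p2, 1
6. ~p1, 1
Accessibility: 0R1
Branch closes: p2 and ~p2 both at 1.
Every branch closes; the branch above is one of them.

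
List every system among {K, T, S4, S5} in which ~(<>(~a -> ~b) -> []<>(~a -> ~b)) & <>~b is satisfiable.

K, T, S4

S4-tableau for the formula:
1. ~(<>(~a -> ~b) -> []<>(~a -> ~b)) & <>~b, w0
2. ~(<>(~a -> ~b) -> []<>(~a -> ~b)), w0
3. <>~b, w0
4. <>(~a -> ~b), w0
5. ~[]<>(~a -> ~b), w0
6. ~b, w1
7. ~a -> ~b, w2
8. ~b, w2
9. ~<>(~a -> ~b), w3
10. ~(~a -> ~b), w3
11. ~a, w3
12. b, w3
Accessibility: w0Rw0, w0Rw1, w0Rw2, w0Rw3, w1Rw1, w2Rw2, w3Rw3
Complete open branch: satisfiable in S4, hence also in K, T (this S4-model is also a K-model and a T-model).
S5-tableau for the formula:
1. ~(<>(~a -> ~b) -> []<>(~a -> ~b)) & <>~b, w0
2. ~(<>(~a -> ~b) -> []<>(~a -> ~b)), w0
3. <>~b, w0
4. <>(~a -> ~b), w0
5. ~[]<>(~a -> ~b), w0
6. ~b, w1
7. ~a -> ~b, w2
8. ~b, w2
9. ~<>(~a -> ~b), w3
10. ~(~a -> ~b), w0
11. ~a, w0
12. b, w0
13. ~(~a -> ~b), w1
14. ~a, w1
15. b, w1
Accessibility: w0Rw0, w0Rw1, w0Rw2, w0Rw3, w1Rw0, w1Rw1, w1Rw2, w1Rw3, w2Rw0, w2Rw1, w2Rw2, w2Rw3, w3Rw0, w3Rw1, w3Rw2, w3Rw3
Branch closes: b and ~b both at w1.
Every branch closes (one shown): unsatisfiable in S5.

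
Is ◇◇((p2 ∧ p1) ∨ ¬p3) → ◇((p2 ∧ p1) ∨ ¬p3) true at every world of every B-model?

No, not valid

Tableau for the negation ¬(◇◇((p2 ∧ p1) ∨ ¬p3) → ◇((p2 ∧ p1) ∨ ¬p3)):
1. ¬(◇◇((p2 ∧ p1) ∨ ¬p3) → ◇((p2 ∧ p1) ∨ ¬p3)), w0
2. ◇◇((p2 ∧ p1) ∨ ¬p3), w0
3. ¬◇((p2 ∧ p1) ∨ ¬p3), w0
4. ¬((p2 ∧ p1) ∨ ¬p3), w0
5. ¬(p2 ∧ p1), w0
6. p3, w0
7. ¬p1, w0
8. ◇((p2 ∧ p1) ∨ ¬p3), w1
9. ¬((p2 ∧ p1) ∨ ¬p3), w1
10. ¬(p2 ∧ p1), w1
11. p3, w1
12. ¬p1, w1
13. (p2 ∧ p1) ∨ ¬p3, w2
14. ¬p3, w2
Accessibility: w0Rw0, w0Rw1, w1Rw0, w1Rw1, w1Rw2, w2Rw1, w2Rw2
The negation has an open branch (countermodel exists).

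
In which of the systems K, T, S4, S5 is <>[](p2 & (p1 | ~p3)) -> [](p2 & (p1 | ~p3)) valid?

S5-tableau for the negation ~(<>[](p2 & (p1 | ~p3)) -> [](p2 & (p1 | ~p3))):
1. ~(<>[](p2 & (p1 | ~p3)) -> [](p2 & (p1 | ~p3))), w0
2. <>[](p2 & (p1 | ~p3)), w0
3. ~[](p2 & (p1 | ~p3)), w0
4. [](p2 & (p1 | ~p3)), w1
5. p2 & (p1 | ~p3), w0
6. p2, w0
7. p1 | ~p3, w0
8. p2 & (p1 | ~p3), w1
9. p2, w1
10. p1 | ~p3, w1
11. ~p3, w0
12. ~p3, w1
13. ~(p2 & (p1 | ~p3)), w2
14. p2 & (p1 | ~p3), w2
15. p2, w2
16. p1 | ~p3, w2
17. ~(p1 | ~p3), w2
18. ~p1, w2
19. p3, w2
20. ~p3, w2
Accessibility: w0Rw0, w0Rw1, w0Rw2, w1Rw0, w1Rw1, w1Rw2, w2Rw0, w2Rw1, w2Rw2
Branch closes: p3 and ~p3 both at w2.
Every branch closes (one shown): valid in S5.
S4-tableau for the negation ~(<>[](p2 & (p1 | ~p3)) -> [](p2 & (p1 | ~p3))):
1. ~(<>[](p2 & (p1 | ~p3)) -> [](p2 & (p1 | ~p3))), w0
2. <>[](p2 & (p1 | ~p3)), w0
3. ~[](p2 & (p1 | ~p3)), w0
4. [](p2 & (p1 | ~p3)), w1
5. p2 & (p1 | ~p3), w1
6. p2, w1
7. p1 | ~p3, w1
8. ~p3, w1
9. ~(p2 & (p1 | ~p3)), w2
10. ~(p1 | ~p3), w2
11. ~p1, w2
12. p3, w2
Accessibility: w0Rw0, w0Rw1, w0Rw2, w1Rw1, w2Rw2
Complete open branch: countermodel on an S4-frame, so not valid in S4, nor in K, T (the same frame is also a K-frame and a T-frame).

S5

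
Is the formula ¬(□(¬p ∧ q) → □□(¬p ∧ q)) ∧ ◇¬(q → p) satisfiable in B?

1. ¬(□(¬p ∧ q) → □□(¬p ∧ q)) ∧ ◇¬(q → p), w0
2. ¬(□(¬p ∧ q) → □□(¬p ∧ q)), w0
3. ◇¬(q → p), w0
4. □(¬p ∧ q), w0
5. ¬□□(¬p ∧ q), w0
6. ¬p ∧ q, w0
7. ¬p, w0
8. q, w0
9. ¬(q → p), w1
10. q, w1
11. ¬p, w1
12. ¬p ∧ q, w1
13. ¬□(¬p ∧ q), w2
14. ¬p ∧ q, w2
15. ¬p, w2
16. q, w2
17. ¬(¬p ∧ q), w3
18. ¬q, w3
Accessibility: w0Rw0, w0Rw1, w0Rw2, w1Rw0, w1Rw1, w2Rw0, w2Rw2, w2Rw3, w3Rw2, w3Rw3

Satisfiable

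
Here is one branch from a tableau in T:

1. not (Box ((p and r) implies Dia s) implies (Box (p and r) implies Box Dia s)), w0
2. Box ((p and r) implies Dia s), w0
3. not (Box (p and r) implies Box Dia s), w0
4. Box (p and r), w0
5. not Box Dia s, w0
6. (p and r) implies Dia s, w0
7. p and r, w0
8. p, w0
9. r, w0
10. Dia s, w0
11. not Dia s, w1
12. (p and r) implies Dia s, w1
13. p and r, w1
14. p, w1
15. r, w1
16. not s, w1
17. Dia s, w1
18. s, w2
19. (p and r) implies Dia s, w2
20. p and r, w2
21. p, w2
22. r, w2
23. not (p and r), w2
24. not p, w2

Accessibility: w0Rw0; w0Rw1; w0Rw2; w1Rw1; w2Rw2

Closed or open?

Yes, closed

Both p and not p appear at w2.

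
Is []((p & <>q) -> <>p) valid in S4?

Tableau for the negation ~[]((p & <>q) -> <>p):
1. ~[]((p & <>q) -> <>p), w0
2. ~((p & <>q) -> <>p), w1
3. p & <>q, w1
4. ~<>p, w1
5. p, w1
6. <>q, w1
7. ~p, w1
Accessibility: w0Rw0, w0Rw1, w1Rw1
Branch closes: p and ~p both at w1.
All branches of the negation close; one closing branch shown above.

Yes, valid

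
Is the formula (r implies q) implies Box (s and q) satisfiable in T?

1. (r implies q) implies Box (s and q), w0
2. Box (s and q), w0   [implies-rule on 1 (branches; this branch)]
3. s and q, w0   [Box-rule on 2 via w0Rw0]
4. s, w0   [and-rule on 3]
5. q, w0   [and-rule on 3]
Accessibility: w0Rw0

Yes, satisfiable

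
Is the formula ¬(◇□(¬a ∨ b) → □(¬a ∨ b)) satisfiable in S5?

Unsatisfiable (every branch closes)

1. ¬(◇□(¬a ∨ b) → □(¬a ∨ b)), 0
2. ◇□(¬a ∨ b), 0
3. ¬□(¬a ∨ b), 0
4. □(¬a ∨ b), 1
5. ¬a ∨ b, 0
6. ¬a ∨ b, 1
7. b, 0
8. b, 1
9. ¬(¬a ∨ b), 2
10. a, 2
11. ¬b, 2
12. ¬a ∨ b, 2
13. b, 2
Accessibility: 0R0, 0R1, 0R2, 1R0, 1R1, 1R2, 2R0, 2R1, 2R2
Branch closes: b and ¬b both at 2.
Every branch closes; the branch above is one of them.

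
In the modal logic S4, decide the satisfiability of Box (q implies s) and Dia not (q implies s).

No, unsatisfiable

1. Box (q implies s) and Dia not (q implies s), 0
2. Box (q implies s), 0   [and-rule on 1]
3. Dia not (q implies s), 0   [and-rule on 1]
4. q implies s, 0   [Box-rule on 2 via 0R0]
5. s, 0   [implies-rule on 4 (branches; this branch)]
6. not (q implies s), 1   [Dia-rule on 3: fresh world 1, 0R1]
7. q, 1   [neg-implies-rule on 6]
8. not s, 1   [neg-implies-rule on 6]
9. q implies s, 1   [Box-rule on 2 via 0R1]
10. s, 1   [implies-rule on 9 (branches; this branch)]
Accessibility: 0R0, 0R1, 1R1
Branch closes: s and not s both at 1.
(One branch shown.) All branches close.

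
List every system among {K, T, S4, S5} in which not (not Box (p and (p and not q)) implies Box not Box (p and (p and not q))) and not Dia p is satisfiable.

T-tableau for the formula:
1. not (not Box (p and (p and not q)) implies Box not Box (p and (p and not q))) and not Dia p, 0
2. not (not Box (p and (p and not q)) implies Box not Box (p and (p and not q))), 0   [and-rule on 1]
3. not Dia p, 0   [and-rule on 1]
4. not Box (p and (p and not q)), 0   [neg-implies-rule on 2]
5. not Box not Box (p and (p and not q)), 0   [neg-implies-rule on 2]
6. not p, 0   [neg-Dia-rule on 3 via 0R0]
7. not (p and (p and not q)), 1   [neg-Box-rule on 4: fresh world 1, 0R1]
8. not p, 1   [neg-Dia-rule on 3 via 0R1]
9. not (p and not q), 1   [neg-and-rule on 7 (branches; this branch)]
10. q, 1   [neg-and-rule on 9 (branches; this branch)]
11. Box (p and (p and not q)), 2   [neg-Box-rule on 5: fresh world 2, 0R2]
12. not p, 2   [neg-Dia-rule on 3 via 0R2]
13. p and (p and not q), 2   [Box-rule on 11 via 2R2]
14. p, 2   [and-rule on 13]
15. p and not q, 2   [and-rule on 13]
Accessibility: 0R0, 0R1, 0R2, 1R1, 2R2
Branch closes: p and not p both at 2.
Every branch closes (one shown): unsatisfiable in T, hence also in S4, S5 (every S4/S5-frame is a T-frame).
K-tableau for the formula:
1. not (not Box (p and (p and not q)) implies Box not Box (p and (p and not q))) and not Dia p, 0
2. not (not Box (p and (p and not q)) implies Box not Box (p and (p and not q))), 0   [and-rule on 1]
3. not Dia p, 0   [and-rule on 1]
4. not Box (p and (p and not q)), 0   [neg-implies-rule on 2]
5. not Box not Box (p and (p and not q)), 0   [neg-implies-rule on 2]
6. not (p and (p and not q)), 1   [neg-Box-rule on 4: fresh world 1, 0R1]
7. not p, 1   [neg-Dia-rule on 3 via 0R1]
8. not (p and not q), 1   [neg-and-rule on 6 (branches; this branch)]
9. q, 1   [neg-and-rule on 8 (branches; this branch)]
10. Box (p and (p and not q)), 2   [neg-Box-rule on 5: fresh world 2, 0R2]
11. not p, 2   [neg-Dia-rule on 3 via 0R2]
Accessibility: 0R1, 0R2
Complete open branch: satisfiable in K.

K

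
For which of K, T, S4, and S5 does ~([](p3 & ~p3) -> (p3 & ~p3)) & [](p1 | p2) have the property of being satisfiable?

K-tableau for the formula:
1. ~([](p3 & ~p3) -> (p3 & ~p3)) & [](p1 | p2), u
2. ~([](p3 & ~p3) -> (p3 & ~p3)), u
3. [](p1 | p2), u
4. [](p3 & ~p3), u
5. ~(p3 & ~p3), u
6. p3, u
Complete open branch: satisfiable in K.
T-tableau for the formula:
1. ~([](p3 & ~p3) -> (p3 & ~p3)) & [](p1 | p2), u
2. ~([](p3 & ~p3) -> (p3 & ~p3)), u
3. [](p1 | p2), u
4. [](p3 & ~p3), u
5. ~(p3 & ~p3), u
6. p1 | p2, u
7. p3 & ~p3, u
8. p3, u
9. ~p3, u
Accessibility: uRu
Branch closes: p3 and ~p3 both at u.
Every branch closes (one shown): unsatisfiable in T, hence also in S4, S5 (every S4/S5-frame is a T-frame).

K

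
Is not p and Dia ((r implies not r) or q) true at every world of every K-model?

Not valid

Tableau for the negation not (not p and Dia ((r implies not r) or q)):
1. not (not p and Dia ((r implies not r) or q)), 0
2. not Dia ((r implies not r) or q), 0
The negation has an open branch (countermodel exists).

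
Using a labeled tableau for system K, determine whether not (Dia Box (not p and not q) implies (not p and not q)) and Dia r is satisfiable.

Yes, satisfiable

1. not (Dia Box (not p and not q) implies (not p and not q)) and Dia r, u
2. not (Dia Box (not p and not q) implies (not p and not q)), u
3. Dia r, u
4. Dia Box (not p and not q), u
5. not (not p and not q), u
6. q, u
7. r, v
8. Box (not p and not q), w
Accessibility: uRv, uRw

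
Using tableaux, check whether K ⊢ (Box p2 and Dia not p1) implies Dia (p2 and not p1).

Valid in K

Tableau for the negation not ((Box p2 and Dia not p1) implies Dia (p2 and not p1)):
1. not ((Box p2 and Dia not p1) implies Dia (p2 and not p1)), u
2. Box p2 and Dia not p1, u
3. not Dia (p2 and not p1), u
4. Box p2, u
5. Dia not p1, u
6. not p1, v
7. not (p2 and not p1), v
8. p2, v
9. p1, v
Accessibility: uRv
Branch closes: p1 and not p1 both at v.
All branches of the negation close; one closing branch shown above.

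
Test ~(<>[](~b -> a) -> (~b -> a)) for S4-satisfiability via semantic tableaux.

Satisfiable

1. ~(<>[](~b -> a) -> (~b -> a)), w0
2. <>[](~b -> a), w0
3. ~(~b -> a), w0
4. ~b, w0
5. ~a, w0
6. [](~b -> a), w1
7. ~b -> a, w1
8. a, w1
Accessibility: w0Rw0, w0Rw1, w1Rw1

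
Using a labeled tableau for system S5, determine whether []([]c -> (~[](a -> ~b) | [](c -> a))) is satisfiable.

1. []([]c -> (~[](a -> ~b) | [](c -> a))), w0
2. []c -> (~[](a -> ~b) | [](c -> a)), w0   [[]-rule on 1 via w0Rw0]
3. ~[](a -> ~b) | [](c -> a), w0   [->-rule on 2 (branches; this branch)]
4. [](c -> a), w0   [|-rule on 3 (branches; this branch)]
5. c -> a, w0   [[]-rule on 4 via w0Rw0]
6. a, w0   [->-rule on 5 (branches; this branch)]
Accessibility: w0Rw0

Satisfiable (open branch found)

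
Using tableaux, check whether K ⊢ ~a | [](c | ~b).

Not valid

Tableau for the negation ~(~a | [](c | ~b)):
1. ~(~a | [](c | ~b)), 0
2. a, 0
3. ~[](c | ~b), 0
4. ~(c | ~b), 1
5. ~c, 1
6. b, 1
Accessibility: 0R1
The negation has an open branch (countermodel exists).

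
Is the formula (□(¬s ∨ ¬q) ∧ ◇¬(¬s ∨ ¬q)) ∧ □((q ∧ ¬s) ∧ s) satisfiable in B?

1. (□(¬s ∨ ¬q) ∧ ◇¬(¬s ∨ ¬q)) ∧ □((q ∧ ¬s) ∧ s), 0
2. □(¬s ∨ ¬q) ∧ ◇¬(¬s ∨ ¬q), 0
3. □((q ∧ ¬s) ∧ s), 0
4. □(¬s ∨ ¬q), 0
5. ◇¬(¬s ∨ ¬q), 0
6. (q ∧ ¬s) ∧ s, 0
7. q ∧ ¬s, 0
8. s, 0
9. q, 0
10. ¬s, 0
Accessibility: 0R0
Branch closes: s and ¬s both at 0.
All branches of the tableau close; one closing branch shown above.

No, unsatisfiable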